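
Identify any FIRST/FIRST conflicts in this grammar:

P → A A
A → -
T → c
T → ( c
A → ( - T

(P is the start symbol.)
No FIRST/FIRST conflicts.

Productions for A:
  A → -: FIRST = { '-' }
  A → ( - T: FIRST = { '(' }
Productions for T:
  T → c: FIRST = { 'c' }
  T → ( c: FIRST = { '(' }
P has only one production, so no FIRST/FIRST conflict is possible there.

All alternatives of each non-terminal have pairwise disjoint FIRST sets.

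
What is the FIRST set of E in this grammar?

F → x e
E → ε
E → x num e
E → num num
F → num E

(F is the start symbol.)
From E → ε:
  - ε-production, so ε ∈ FIRST(E)
From E → x num e:
  - x is a terminal: add 'x' and stop
From E → num num:
  - num is a terminal: add 'num' and stop

Collecting: FIRST(E) = { 'num', 'x', ε }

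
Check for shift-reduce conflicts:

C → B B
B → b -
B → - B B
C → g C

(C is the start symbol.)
Augment with C' → C and build the canonical LR(0) collection (I0 = CLOSURE({[C' → . C]}), then GOTO on every symbol after a dot until no new states appear). It has 11 states:
  I0: { [B → . - B B], [B → . b -], [C → . B B], [C → . g C], [C' → . C] }  — shift
  I1: { [B → - . B B], [B → . - B B], [B → . b -] }  — shift
  I2: { [B → . - B B], [B → . b -], [C → B . B] }  — shift
  I3: { [C' → C .] }  — accept
  I4: { [B → b . -] }  — shift
  I5: { [B → . - B B], [B → . b -], [C → . B B], [C → . g C], [C → g . C] }  — shift
  I6: { [C → g C .] }  — reduce
  I7: { [B → b - .] }  — reduce
  I8: { [C → B B .] }  — reduce
  I9: { [B → - B . B], [B → . - B B], [B → . b -] }  — shift
  I10: { [B → - B B .] }  — reduce

No state contains both a complete item and a shift item.

Answer: No shift-reduce conflicts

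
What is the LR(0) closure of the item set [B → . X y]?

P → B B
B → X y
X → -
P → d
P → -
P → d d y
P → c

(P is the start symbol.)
{ [B → . X y], [X → . -] }

Start with: [B → . X y]
  [B → . X y] has the dot before X: add [X → . -]
No further items can be added.

CLOSURE = { [B → . X y], [X → . -] }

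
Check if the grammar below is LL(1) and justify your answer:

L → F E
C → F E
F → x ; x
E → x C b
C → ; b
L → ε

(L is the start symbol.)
Relevant sets:
  FIRST(F) = { 'x' }
  FOLLOW(L) = { $ }

For L:
  PREDICT(L → F E) = { 'x' }
  PREDICT(L → ε) = { $ }
For C:
  PREDICT(C → F E) = { 'x' }
  PREDICT(C → ';' b) = { ';' }
F, E have a single production, so nothing to check there.

All predict sets are disjoint. The grammar IS LL(1).

Answer: Yes, the grammar is LL(1).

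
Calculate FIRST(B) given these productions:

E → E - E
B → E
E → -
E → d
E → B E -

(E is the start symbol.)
To compute FIRST(B), examine every production with B on the left-hand side, reading each right-hand side left to right until a non-nullable symbol is reached.

FIRST sets of the other non-terminals involved (by the same procedure, iterated to a fixed point):
  FIRST(E) = { '-', 'd' }

From B → E:
  - E is a non-terminal: add FIRST(E) \ {ε} = { '-', 'd' }
    E is not nullable, so stop

Collecting: FIRST(B) = { '-', 'd' }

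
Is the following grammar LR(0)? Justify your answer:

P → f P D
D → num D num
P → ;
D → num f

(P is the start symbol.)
Yes, the grammar is LR(0)

A grammar is LR(0) if no state in the canonical LR(0) collection has:
  - both a shift item (dot before a terminal) and a complete item (shift-reduce conflict), or
  - two or more complete items (reduce-reduce conflict; the accept item [P' → P .] counts as a complete item here).

Augment with P' → P and build the canonical LR(0) collection (I0 = CLOSURE({[P' → . P]}), then GOTO on every symbol after a dot until no new states appear). It has 10 states:
  I0: { [P → . ;], [P → . f P D], [P' → . P] }  — shift
  I1: { [P → ; .] }  — reduce
  I2: { [P' → P .] }  — accept
  I3: { [P → . ;], [P → . f P D], [P → f . P D] }  — shift
  I4: { [D → . num D num], [D → . num f], [P → f P . D] }  — shift
  I5: { [P → f P D .] }  — reduce
  I6: { [D → . num D num], [D → . num f], [D → num . D num], [D → num . f] }  — shift
  I7: { [D → num D . num] }  — shift
  I8: { [D → num f .] }  — reduce
  I9: { [D → num D num .] }  — reduce

Every state is either a pure shift/goto state or contains exactly one complete item and nothing to shift — no conflicts. The grammar is LR(0).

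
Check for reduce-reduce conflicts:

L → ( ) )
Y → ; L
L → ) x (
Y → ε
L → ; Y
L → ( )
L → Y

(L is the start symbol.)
Yes — I7: [L → ; Y .] vs [L → Y .]

Augment with L' → L and build the canonical LR(0) collection (I0 = CLOSURE({[L' → . L]}), then GOTO on every symbol after a dot until no new states appear). It has 12 states:
  I0: { [L → . ( ) )], [L → . ( )], [L → . ) x (], [L → . ; Y], [L → . Y], [L' → . L], [Y → . ; L], [Y → .] }  — shift, reduce
  I1: { [L → ( . ) )], [L → ( . )] }  — shift
  I2: { [L → ) . x (] }  — shift
  I3: { [L → . ( ) )], [L → . ( )], [L → . ) x (], [L → . ; Y], [L → . Y], [L → ; . Y], [Y → . ; L], [Y → .], [Y → ; . L] }  — shift, reduce
  I4: { [L' → L .] }  — accept
  I5: { [L → Y .] }  — reduce
  I6: { [Y → ; L .] }  — reduce
  I7: { [L → ; Y .], [L → Y .] }  — 2 reduces
  I8: { [L → ) x . (] }  — shift
  I9: { [L → ) x ( .] }  — reduce
  I10: { [L → ( ) . )], [L → ( ) .] }  — shift, reduce
  I11: { [L → ( ) ) .] }  — reduce

I7 contains complete items [L → ; Y .], [L → Y .] — reduce-reduce conflict.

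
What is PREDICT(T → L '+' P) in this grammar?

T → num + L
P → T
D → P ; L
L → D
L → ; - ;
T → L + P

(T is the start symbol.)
{ ';', 'num' }

PREDICT(T → L '+' P) = (FIRST(RHS) \ {ε}) ∪ (FOLLOW(T) if ε ∈ FIRST(RHS), i.e. RHS ⇒* ε)
FIRST(L) = { ';', 'num' }
FIRST(L '+' P) = { ';', 'num' }
ε ∉ FIRST(L '+' P), so FOLLOW(T) is not added.
PREDICT(T → L '+' P) = { ';', 'num' }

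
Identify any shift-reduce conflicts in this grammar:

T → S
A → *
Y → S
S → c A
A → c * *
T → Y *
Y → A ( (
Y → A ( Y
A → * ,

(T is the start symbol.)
A shift-reduce conflict occurs when an LR(0) state has both:
  - a complete (reduce) item [A → α .] (dot at the end), and
  - a shift item [B → β . c γ] (dot before a terminal).

Augment with T' → T and build the canonical LR(0) collection (I0 = CLOSURE({[T' → . T]}), then GOTO on every symbol after a dot until no new states appear). It has 18 states:
  I0: { [A → . * ,], [A → . *], [A → . c * *], [S → . c A], [T → . S], [T → . Y *], [T' → . T], [Y → . A ( (], [Y → . A ( Y], [Y → . S] }  — shift
  I1: { [A → * . ,], [A → * .] }  — shift, reduce
  I2: { [Y → A . ( (], [Y → A . ( Y] }  — shift
  I3: { [T → S .], [Y → S .] }  — 2 reduces
  I4: { [T' → T .] }  — accept
  I5: { [T → Y . *] }  — shift
  I6: { [A → . * ,], [A → . *], [A → . c * *], [A → c . * *], [S → c . A] }  — shift
  I7: { [A → * . ,], [A → * .], [A → c * . *] }  — shift, reduce
  I8: { [S → c A .] }  — reduce
  I9: { [A → c . * *] }  — shift
  I10: { [A → c * . *] }  — shift
  I11: { [A → c * * .] }  — reduce
  I12: { [A → * , .] }  — reduce
  I13: { [T → Y * .] }  — reduce
  I14: { [A → . * ,], [A → . *], [A → . c * *], [S → . c A], [Y → . A ( (], [Y → . A ( Y], [Y → . S], [Y → A ( . (], [Y → A ( . Y] }  — shift
  I15: { [Y → A ( ( .] }  — reduce
  I16: { [Y → S .] }  — reduce
  I17: { [Y → A ( Y .] }  — reduce

I1 contains reduce item [A → * .] and shift item [A → * . ,] — shift-reduce conflict.
I7 contains reduce item [A → * .] and shift items [A → * . ,], [A → c * . *] — shift-reduce conflict.

Answer: Yes — I1: [A → * .] vs [A → * . ,]; I7: [A → * .] vs [A → * . ,]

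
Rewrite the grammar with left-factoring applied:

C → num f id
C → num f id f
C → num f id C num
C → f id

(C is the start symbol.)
Left-factoring transforms A → αβ₁ | αβ₂ into A → αA' and A' → β₁ | β₂
(α is the longest common prefix among the alternatives). Repeat until
no nonterminal has two alternatives with a common prefix.

Round 1: C has alternatives sharing prefix 'num f id'. Introduce C': C → num f id C'
  Add: C' → ε
  Add: C' → f
  Add: C' → C num

No remaining common prefixes — done.

Resulting grammar:
C → num f id C'
C' → ε
C' → f
C' → C num
C → f id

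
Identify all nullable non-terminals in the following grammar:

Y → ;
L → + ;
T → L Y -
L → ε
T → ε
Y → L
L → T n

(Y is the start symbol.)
ε-productions: L → ε, T → ε
So L, T are immediately nullable.
Y → L: every symbol on the right is nullable, so Y is nullable too.
Every non-terminal is now nullable.
Nullable = { 'L', 'T', 'Y' }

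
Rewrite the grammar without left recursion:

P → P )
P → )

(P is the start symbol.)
P → ) P'
P' → ) P'
P' → ε

P is directly left-recursive. The standard transformation for
  A → A α₁ | ... | A α_m | β₁ | ... | β_n
is
  A  → β₁ A' | ... | β_n A'
  A' → α₁ A' | ... | α_m A' | ε

P → ) becomes P → ) P'
P → P ) becomes P' → ) P'
Add P' → ε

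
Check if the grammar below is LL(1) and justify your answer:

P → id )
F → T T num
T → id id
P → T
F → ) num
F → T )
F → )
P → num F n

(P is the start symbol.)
Relevant sets:
  FIRST(T) = { 'id' }

For P:
  PREDICT(P → id ')') = { 'id' }
  PREDICT(P → T) = { 'id' }
  PREDICT(P → num F n) = { 'num' }
For F:
  PREDICT(F → T T num) = { 'id' }
  PREDICT(F → ')' num) = { ')' }
  PREDICT(F → T ')') = { 'id' }
  PREDICT(F → ')') = { ')' }
T has a single production, so nothing to check there.

Conflict found: Predict set conflict for P: { 'id' }
The grammar is NOT LL(1).

Answer: No. Predict set conflict for P: { 'id' }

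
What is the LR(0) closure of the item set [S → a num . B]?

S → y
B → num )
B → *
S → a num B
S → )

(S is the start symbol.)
{ [B → . *], [B → . num )], [S → a num . B] }

To compute CLOSURE, for each item [A → α.Bβ] where B is a non-terminal, add [B → .γ] for all productions B → γ; repeat for the newly added items until nothing changes.

Start with: [S → a num . B]
  [S → a num . B] has the dot before B: add [B → . num )], [B → . *]
No further items can be added.

CLOSURE = { [B → . *], [B → . num )], [S → a num . B] }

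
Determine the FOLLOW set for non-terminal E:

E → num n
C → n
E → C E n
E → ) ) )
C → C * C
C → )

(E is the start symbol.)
{ $, 'n' }

E is the start symbol, so $ ∈ FOLLOW(E).
In E → C E n: E is followed by n, add FIRST(n) \ {ε} = { 'n' }

Taking the union: FOLLOW(E) = { $, 'n' }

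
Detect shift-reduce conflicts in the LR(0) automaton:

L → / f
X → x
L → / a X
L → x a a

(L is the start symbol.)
A shift-reduce conflict occurs when an LR(0) state has both:
  - a complete (reduce) item [A → α .] (dot at the end), and
  - a shift item [B → β . c γ] (dot before a terminal).

Augment with L' → L and build the canonical LR(0) collection (I0 = CLOSURE({[L' → . L]}), then GOTO on every symbol after a dot until no new states appear). It has 10 states:
  I0: { [L → . / a X], [L → . / f], [L → . x a a], [L' → . L] }  — shift
  I1: { [L → / . a X], [L → / . f] }  — shift
  I2: { [L' → L .] }  — accept
  I3: { [L → x . a a] }  — shift
  I4: { [L → x a . a] }  — shift
  I5: { [L → x a a .] }  — reduce
  I6: { [L → / a . X], [X → . x] }  — shift
  I7: { [L → / f .] }  — reduce
  I8: { [L → / a X .] }  — reduce
  I9: { [X → x .] }  — reduce

No state contains both a complete item and a shift item.

Answer: No shift-reduce conflicts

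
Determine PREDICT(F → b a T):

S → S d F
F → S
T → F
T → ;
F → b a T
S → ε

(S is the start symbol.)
PREDICT(F → b a T) = (FIRST(RHS) \ {ε}) ∪ (FOLLOW(F) if ε ∈ FIRST(RHS), i.e. RHS ⇒* ε)
FIRST(b a T) = { 'b' }
ε ∉ FIRST(b a T), so FOLLOW(F) is not added.
PREDICT(F → b a T) = { 'b' }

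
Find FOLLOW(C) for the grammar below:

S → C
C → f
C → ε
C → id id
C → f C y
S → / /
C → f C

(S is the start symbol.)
{ $, 'y' }

In S → C: C is at the end, add FOLLOW(S)
In C → f C y: C is followed by y, add FIRST(y) \ {ε} = { 'y' }
In C → f C: C is at the end; this adds FOLLOW(C) to itself — nothing new

The FOLLOW sets referred to above (computed the same way, to a fixed point):
  FOLLOW(S) = { $ }

Taking the union: FOLLOW(C) = { $, 'y' }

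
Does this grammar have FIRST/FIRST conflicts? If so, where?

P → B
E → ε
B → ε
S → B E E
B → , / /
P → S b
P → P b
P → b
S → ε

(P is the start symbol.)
A FIRST/FIRST conflict occurs when two productions N → α and N → β for the same non-terminal have FIRST(α) ∩ FIRST(β) ≠ ∅ (with ε ∈ FIRST of a nullable right-hand side, so two nullable alternatives also conflict).

FIRST sets of the non-terminals at (or reachable through a nullable prefix from) the front of some alternative:
  FIRST(B) = { ',', ε }
  FIRST(S) = { ',', ε }
  FIRST(P) = { ',', 'b', ε }
  FIRST(E) = { ε }

Productions for P:
  P → B: FIRST = { ',', ε }
  P → S b: FIRST = { ',', 'b' }
  P → P b: FIRST = { ',', 'b' }
  P → b: FIRST = { 'b' }
Productions for B:
  B → ε: FIRST = { ε }
  B → , / /: FIRST = { ',' }
Productions for S:
  S → B E E: FIRST = { ',', ε }
  S → ε: FIRST = { ε }
E has only one production, so no FIRST/FIRST conflict is possible there.

Conflict for P: P → B and P → S b
  Overlap: { ',' }
Conflict for P: P → B and P → P b
  Overlap: { ',' }
Conflict for P: P → S b and P → P b
  Overlap: { ',', 'b' }
Conflict for P: P → S b and P → b
  Overlap: { 'b' }
Conflict for P: P → P b and P → b
  Overlap: { 'b' }
Conflict for S: S → B E E and S → ε
  Overlap: { ε }

Answer: Yes. P → B / P → S b on { ',' }; P → B / P → P b on { ',' }; P → S b / P → P b on { ',', 'b' }; P → S b / P → b on { 'b' }; P → P b / P → b on { 'b' }; S → B E E / S → ε on { ε }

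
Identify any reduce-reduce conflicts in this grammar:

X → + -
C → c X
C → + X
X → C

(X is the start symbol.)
No reduce-reduce conflicts

A reduce-reduce conflict occurs when an LR(0) state has two complete items [A → α .] and [B → β .] — both call for a reduction, and with no lookahead the parser cannot choose between them.

Augment with X' → X and build the canonical LR(0) collection (I0 = CLOSURE({[X' → . X]}), then GOTO on every symbol after a dot until no new states appear). It has 8 states:
  I0: { [C → . + X], [C → . c X], [X → . + -], [X → . C], [X' → . X] }  — shift
  I1: { [C → + . X], [C → . + X], [C → . c X], [X → + . -], [X → . + -], [X → . C] }  — shift
  I2: { [X → C .] }  — reduce
  I3: { [X' → X .] }  — accept
  I4: { [C → . + X], [C → . c X], [C → c . X], [X → . + -], [X → . C] }  — shift
  I5: { [C → c X .] }  — reduce
  I6: { [X → + - .] }  — reduce
  I7: { [C → + X .] }  — reduce

No state contains more than one complete item.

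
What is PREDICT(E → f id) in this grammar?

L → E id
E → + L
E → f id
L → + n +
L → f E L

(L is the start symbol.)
PREDICT(E → f id) = (FIRST(RHS) \ {ε}) ∪ (FOLLOW(E) if ε ∈ FIRST(RHS), i.e. RHS ⇒* ε)
FIRST(f id) = { 'f' }
ε ∉ FIRST(f id), so FOLLOW(E) is not added.
PREDICT(E → f id) = { 'f' }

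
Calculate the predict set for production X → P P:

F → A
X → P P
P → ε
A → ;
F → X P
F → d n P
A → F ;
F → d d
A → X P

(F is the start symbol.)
{ $, ';' }

PREDICT(X → P P) = (FIRST(RHS) \ {ε}) ∪ (FOLLOW(X) if ε ∈ FIRST(RHS), i.e. RHS ⇒* ε)
FIRST(P) = { ε }
FIRST(P P) = { ε }
ε ∈ FIRST(P P) (the right-hand side is nullable), so add FOLLOW(X) = { $, ';' }
PREDICT(X → P P) = { $, ';' }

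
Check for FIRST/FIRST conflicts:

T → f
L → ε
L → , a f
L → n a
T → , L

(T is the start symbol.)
No FIRST/FIRST conflicts.

A FIRST/FIRST conflict occurs when two productions N → α and N → β for the same non-terminal have FIRST(α) ∩ FIRST(β) ≠ ∅ (with ε ∈ FIRST of a nullable right-hand side, so two nullable alternatives also conflict).

Productions for T:
  T → f: FIRST = { 'f' }
  T → , L: FIRST = { ',' }
Productions for L:
  L → ε: FIRST = { ε }
  L → , a f: FIRST = { ',' }
  L → n a: FIRST = { 'n' }

All alternatives of each non-terminal have pairwise disjoint FIRST sets.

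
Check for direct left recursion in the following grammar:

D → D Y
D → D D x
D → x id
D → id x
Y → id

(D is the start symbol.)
Direct left recursion occurs when N → N α for some non-terminal N (the right-hand side begins with the left-hand side itself).

D → D Y: LEFT RECURSIVE (starts with D)
D → D D x: LEFT RECURSIVE (starts with D)
D → x id: starts with x
D → id x: starts with id
Y → id: starts with id

The grammar has direct left recursion on: D.

Answer: Yes, D is left-recursive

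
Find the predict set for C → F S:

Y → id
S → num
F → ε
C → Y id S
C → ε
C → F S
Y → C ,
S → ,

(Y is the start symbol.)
PREDICT(C → F S) = (FIRST(RHS) \ {ε}) ∪ (FOLLOW(C) if ε ∈ FIRST(RHS), i.e. RHS ⇒* ε)
FIRST(F) = { ε }
FIRST(S) = { ',', 'num' }
FIRST(F S) = { ',', 'num' }
ε ∉ FIRST(F S), so FOLLOW(C) is not added.
PREDICT(C → F S) = { ',', 'num' }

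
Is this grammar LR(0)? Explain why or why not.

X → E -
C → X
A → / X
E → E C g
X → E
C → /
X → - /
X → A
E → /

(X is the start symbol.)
Augment with X' → X and build the canonical LR(0) collection (I0 = CLOSURE({[X' → . X]}), then GOTO on every symbol after a dot until no new states appear). It has 13 states:
  I0: { [A → . / X], [E → . /], [E → . E C g], [X → . - /], [X → . A], [X → . E -], [X → . E], [X' → . X] }  — shift
  I1: { [X → - . /] }  — shift
  I2: { [A → . / X], [A → / . X], [E → . /], [E → . E C g], [E → / .], [X → . - /], [X → . A], [X → . E -], [X → . E] }  — shift, reduce
  I3: { [X → A .] }  — reduce
  I4: { [A → . / X], [C → . /], [C → . X], [E → . /], [E → . E C g], [E → E . C g], [X → . - /], [X → . A], [X → . E -], [X → . E], [X → E . -], [X → E .] }  — shift, reduce
  I5: { [X' → X .] }  — accept
  I6: { [X → - . /], [X → E - .] }  — shift, reduce
  I7: { [A → . / X], [A → / . X], [C → / .], [E → . /], [E → . E C g], [E → / .], [X → . - /], [X → . A], [X → . E -], [X → . E] }  — shift, 2 reduces
  I8: { [E → E C . g] }  — shift
  I9: { [C → X .] }  — reduce
  I10: { [E → E C g .] }  — reduce
  I11: { [A → / X .] }  — reduce
  I12: { [X → - / .] }  — reduce

Conflict in state I2:
  Shift-reduce conflict between [E → / .] and [A → . / X]
So the grammar is NOT LR(0).

Answer: No. Shift-reduce conflict between [E → / .] and [A → . / X]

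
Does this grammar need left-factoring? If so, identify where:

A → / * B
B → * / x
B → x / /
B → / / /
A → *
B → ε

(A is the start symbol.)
Left-factoring is needed when two productions for the same non-terminal
share a common prefix on the right-hand side.

Productions for A:
  A → / * B
  A → *
Productions for B:
  B → * / x
  B → x / /
  B → / / /
  B → ε

No common prefixes found.

Answer: No, left-factoring is not needed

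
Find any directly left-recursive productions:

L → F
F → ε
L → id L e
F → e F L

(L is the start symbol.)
Direct left recursion occurs when N → N α for some non-terminal N (the right-hand side begins with the left-hand side itself).

L → F: starts with F
F → ε: starts with ε
L → id L e: starts with id
F → e F L: starts with e

No direct left recursion found.

Answer: No direct left recursion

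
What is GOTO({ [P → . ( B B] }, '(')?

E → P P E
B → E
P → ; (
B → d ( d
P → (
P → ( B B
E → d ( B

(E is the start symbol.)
GOTO(I, '(') = CLOSURE({ [A → αX.β] : [A → α.Xβ] ∈ I, X = '(' })

Items with dot before '(', with the dot advanced:
  [P → . ( B B] → [P → ( . B B]
Closure of the advanced items:
  [P → ( . B B] has the dot before B: add [B → . E], [B → . d ( d]
  [B → . E] has the dot before E: add [E → . P P E], [E → . d ( B]
  [E → . P P E] has the dot before P: add [P → . ; (], [P → . (], [P → . ( B B]

GOTO = { [B → . E], [B → . d ( d], [E → . P P E], [E → . d ( B], [P → ( . B B], [P → . ( B B], [P → . (], [P → . ; (] }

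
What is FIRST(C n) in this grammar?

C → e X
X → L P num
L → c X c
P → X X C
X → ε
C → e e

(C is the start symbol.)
FIRST sets of the non-terminals involved (from the grammar, by fixed-point iteration):
  FIRST(C) = { 'e' }

To compute FIRST(C n), process the symbols left to right:
Symbol C is a non-terminal. Add FIRST(C) \ {ε} = { 'e' }
C is not nullable (ε ∉ FIRST(C)), so stop here.
FIRST(C n) = { 'e' }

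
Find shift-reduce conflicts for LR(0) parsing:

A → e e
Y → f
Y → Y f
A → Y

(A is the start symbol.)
Yes — I2: [A → Y .] vs [Y → Y . f]

Augment with A' → A and build the canonical LR(0) collection (I0 = CLOSURE({[A' → . A]}), then GOTO on every symbol after a dot until no new states appear). It has 7 states:
  I0: { [A → . Y], [A → . e e], [A' → . A], [Y → . Y f], [Y → . f] }  — shift
  I1: { [A' → A .] }  — accept
  I2: { [A → Y .], [Y → Y . f] }  — shift, reduce
  I3: { [A → e . e] }  — shift
  I4: { [Y → f .] }  — reduce
  I5: { [A → e e .] }  — reduce
  I6: { [Y → Y f .] }  — reduce

I2 contains reduce item [A → Y .] and shift item [Y → Y . f] — shift-reduce conflict.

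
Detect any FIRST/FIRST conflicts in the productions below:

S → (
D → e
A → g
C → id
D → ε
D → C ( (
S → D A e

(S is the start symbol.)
FIRST sets of the non-terminals at (or reachable through a nullable prefix from) the front of some alternative:
  FIRST(D) = { 'e', 'id', ε }
  FIRST(A) = { 'g' }
  FIRST(C) = { 'id' }

Productions for S:
  S → (: FIRST = { '(' }
  S → D A e: FIRST = { 'e', 'g', 'id' }
Productions for D:
  D → e: FIRST = { 'e' }
  D → ε: FIRST = { ε }
  D → C ( (: FIRST = { 'id' }
A, C have only one production, so no FIRST/FIRST conflict is possible there.

All alternatives of each non-terminal have pairwise disjoint FIRST sets.

Answer: No FIRST/FIRST conflicts.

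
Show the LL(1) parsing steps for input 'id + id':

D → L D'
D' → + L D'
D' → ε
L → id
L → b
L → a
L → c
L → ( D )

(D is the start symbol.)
LL(1) parsing maintains a stack (initially the start symbol over $) and the input. At each step: if the stack top is a terminal, match it against the current input token; if it is a non-terminal N, replace it with the RHS of M[N, lookahead] (the unique production whose predict set contains the lookahead).

Stack is shown with the top on the left.

Stack     Input      Action
---------------------------
D $       id + id $  output D → L D'
L D' $    id + id $  output L → id
id D' $   id + id $  match 'id'
D' $      + id $     output D' → + L D'
+ L D' $  + id $     match '+'
L D' $    id $       output L → id
id D' $   id $       match 'id'
D' $      $          output D' → ε
$         $          accept

The string is accepted.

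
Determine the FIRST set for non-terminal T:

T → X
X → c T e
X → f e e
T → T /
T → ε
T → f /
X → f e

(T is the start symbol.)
To compute FIRST(T), examine every production with T on the left-hand side, reading each right-hand side left to right until a non-nullable symbol is reached.

FIRST sets of the other non-terminals involved (by the same procedure, iterated to a fixed point):
  FIRST(X) = { 'c', 'f' }

From T → X:
  - X is a non-terminal: add FIRST(X) \ {ε} = { 'c', 'f' }
    X is not nullable, so stop
From T → T /:
  - T is the symbol being defined: contributes nothing new
    T is nullable, so continue to the next symbol
  - '/' is a terminal: add '/' and stop
From T → ε:
  - ε-production, so ε ∈ FIRST(T)
From T → f /:
  - f is a terminal: add 'f' and stop

Collecting: FIRST(T) = { '/', 'c', 'f', ε }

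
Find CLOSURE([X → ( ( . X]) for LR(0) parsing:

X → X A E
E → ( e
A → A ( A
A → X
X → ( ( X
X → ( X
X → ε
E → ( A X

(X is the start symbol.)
To compute CLOSURE, for each item [A → α.Bβ] where B is a non-terminal, add [B → .γ] for all productions B → γ; repeat for the newly added items until nothing changes.

Start with: [X → ( ( . X]
  [X → ( ( . X] has the dot before X: add [X → . X A E], [X → . ( ( X], [X → . ( X], [X → .]
No further items can be added.

CLOSURE = { [X → ( ( . X], [X → . ( ( X], [X → . ( X], [X → . X A E], [X → .] }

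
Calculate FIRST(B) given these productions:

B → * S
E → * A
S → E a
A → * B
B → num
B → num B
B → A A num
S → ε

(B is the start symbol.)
To compute FIRST(B), examine every production with B on the left-hand side, reading each right-hand side left to right until a non-nullable symbol is reached.

FIRST sets of the other non-terminals involved (by the same procedure, iterated to a fixed point):
  FIRST(A) = { '*' }

From B → * S:
  - '*' is a terminal: add '*' and stop
From B → num:
  - num is a terminal: add 'num' and stop
From B → num B:
  - num is a terminal: add 'num' and stop
From B → A A num:
  - A is a non-terminal: add FIRST(A) \ {ε} = { '*' }
    A is not nullable, so stop

Collecting: FIRST(B) = { '*', 'num' }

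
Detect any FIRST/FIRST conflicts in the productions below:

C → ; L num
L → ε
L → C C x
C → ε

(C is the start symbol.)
A FIRST/FIRST conflict occurs when two productions N → α and N → β for the same non-terminal have FIRST(α) ∩ FIRST(β) ≠ ∅ (with ε ∈ FIRST of a nullable right-hand side, so two nullable alternatives also conflict).

FIRST sets of the non-terminals at (or reachable through a nullable prefix from) the front of some alternative:
  FIRST(C) = { ';', ε }

Productions for C:
  C → ; L num: FIRST = { ';' }
  C → ε: FIRST = { ε }
Productions for L:
  L → ε: FIRST = { ε }
  L → C C x: FIRST = { ';', 'x' }

All alternatives of each non-terminal have pairwise disjoint FIRST sets.

Answer: No FIRST/FIRST conflicts.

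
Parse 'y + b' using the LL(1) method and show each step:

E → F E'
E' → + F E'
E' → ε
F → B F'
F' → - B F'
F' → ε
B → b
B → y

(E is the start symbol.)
Stack is shown with the top on the left.

Stack      Input    Action
--------------------------
E $        y + b $  output E → F E'
F E' $     y + b $  output F → B F'
B F' E' $  y + b $  output B → y
y F' E' $  y + b $  match 'y'
F' E' $    + b $    output F' → ε
E' $       + b $    output E' → + F E'
+ F E' $   + b $    match '+'
F E' $     b $      output F → B F'
B F' E' $  b $      output B → b
b F' E' $  b $      match 'b'
F' E' $    $        output F' → ε
E' $       $        output E' → ε
$          $        accept

The string is accepted.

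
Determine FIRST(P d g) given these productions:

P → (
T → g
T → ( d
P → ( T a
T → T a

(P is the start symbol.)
FIRST sets of the non-terminals involved (from the grammar, by fixed-point iteration):
  FIRST(P) = { '(' }

To compute FIRST(P d g), process the symbols left to right:
Symbol P is a non-terminal. Add FIRST(P) \ {ε} = { '(' }
P is not nullable (ε ∉ FIRST(P)), so stop here.
FIRST(P d g) = { '(' }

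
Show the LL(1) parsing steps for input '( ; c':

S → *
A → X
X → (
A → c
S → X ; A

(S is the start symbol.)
LL(1) parsing maintains a stack (initially the start symbol over $) and the input. At each step: if the stack top is a terminal, match it against the current input token; if it is a non-terminal N, replace it with the RHS of M[N, lookahead] (the unique production whose predict set contains the lookahead).

Stack is shown with the top on the left.

Stack    Input    Action
------------------------
S $      ( ; c $  output S → X ; A
X ; A $  ( ; c $  output X → (
( ; A $  ( ; c $  match '('
; A $    ; c $    match ';'
A $      c $      output A → c
c $      c $      match 'c'
$        $        accept

The string is accepted.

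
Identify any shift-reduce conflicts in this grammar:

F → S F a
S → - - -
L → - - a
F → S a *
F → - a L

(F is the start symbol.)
A shift-reduce conflict occurs when an LR(0) state has both:
  - a complete (reduce) item [A → α .] (dot at the end), and
  - a shift item [B → β . c γ] (dot before a terminal).

Augment with F' → F and build the canonical LR(0) collection (I0 = CLOSURE({[F' → . F]}), then GOTO on every symbol after a dot until no new states appear). It has 15 states:
  I0: { [F → . - a L], [F → . S F a], [F → . S a *], [F' → . F], [S → . - - -] }  — shift
  I1: { [F → - . a L], [S → - . - -] }  — shift
  I2: { [F' → F .] }  — accept
  I3: { [F → . - a L], [F → . S F a], [F → . S a *], [F → S . F a], [F → S . a *], [S → . - - -] }  — shift
  I4: { [F → S F . a] }  — shift
  I5: { [F → S a . *] }  — shift
  I6: { [F → S a * .] }  — reduce
  I7: { [F → S F a .] }  — reduce
  I8: { [S → - - . -] }  — shift
  I9: { [F → - a . L], [L → . - - a] }  — shift
  I10: { [L → - . - a] }  — shift
  I11: { [F → - a L .] }  — reduce
  I12: { [L → - - . a] }  — shift
  I13: { [L → - - a .] }  — reduce
  I14: { [S → - - - .] }  — reduce

No state contains both a complete item and a shift item.

Answer: No shift-reduce conflicts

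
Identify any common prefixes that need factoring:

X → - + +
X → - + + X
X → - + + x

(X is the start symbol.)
Left-factoring is needed when two productions for the same non-terminal
share a common prefix on the right-hand side.

Productions for X:
  X → - + +
  X → - + + X
  X → - + + x

Found common prefix '- + +' in productions for X

Answer: Yes, X has productions with common prefix '- + +'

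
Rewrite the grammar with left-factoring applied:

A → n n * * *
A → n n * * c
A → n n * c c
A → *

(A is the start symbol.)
A → n n * A'
A' → * A''
A'' → *
A'' → c
A' → c c
A → *

Left-factoring transforms A → αβ₁ | αβ₂ into A → αA' and A' → β₁ | β₂
(α is the longest common prefix among the alternatives). Repeat until
no nonterminal has two alternatives with a common prefix.

Round 1: A has alternatives sharing prefix 'n n *'. Introduce A': A → n n * A'
  Add: A' → * *
  Add: A' → * c
  Add: A' → c c

Round 2: A' has alternatives sharing prefix '*'. Introduce A'': A' → * A''
  Add: A'' → *
  Add: A'' → c

No remaining common prefixes — done.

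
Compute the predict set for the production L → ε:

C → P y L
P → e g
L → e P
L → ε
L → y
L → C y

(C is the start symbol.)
{ $, 'y' }

PREDICT(L → ε) = (FIRST(RHS) \ {ε}) ∪ (FOLLOW(L) if ε ∈ FIRST(RHS), i.e. RHS ⇒* ε)
The right-hand side is ε (FIRST(ε) = { ε }), so the predict set is FOLLOW(L) = { $, 'y' }
PREDICT(L → ε) = { $, 'y' }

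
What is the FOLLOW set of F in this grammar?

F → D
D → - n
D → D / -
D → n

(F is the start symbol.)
F is the start symbol, so $ ∈ FOLLOW(F).
F does not occur on any right-hand side.

Taking the union: FOLLOW(F) = { $ }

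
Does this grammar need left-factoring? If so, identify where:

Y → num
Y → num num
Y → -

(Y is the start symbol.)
Yes, Y has productions with common prefix 'num'

Left-factoring is needed when two productions for the same non-terminal
share a common prefix on the right-hand side.

Productions for Y:
  Y → num
  Y → num num
  Y → -

Found common prefix 'num' in productions for Y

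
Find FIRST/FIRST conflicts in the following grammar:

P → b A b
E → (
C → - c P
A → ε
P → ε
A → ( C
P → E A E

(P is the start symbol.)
A FIRST/FIRST conflict occurs when two productions N → α and N → β for the same non-terminal have FIRST(α) ∩ FIRST(β) ≠ ∅ (with ε ∈ FIRST of a nullable right-hand side, so two nullable alternatives also conflict).

FIRST sets of the non-terminals at (or reachable through a nullable prefix from) the front of some alternative:
  FIRST(E) = { '(' }

Productions for P:
  P → b A b: FIRST = { 'b' }
  P → ε: FIRST = { ε }
  P → E A E: FIRST = { '(' }
Productions for A:
  A → ε: FIRST = { ε }
  A → ( C: FIRST = { '(' }
E, C have only one production, so no FIRST/FIRST conflict is possible there.

All alternatives of each non-terminal have pairwise disjoint FIRST sets.

Answer: No FIRST/FIRST conflicts.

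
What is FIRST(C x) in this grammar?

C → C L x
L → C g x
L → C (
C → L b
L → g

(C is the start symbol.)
{ 'g' }

FIRST sets of the non-terminals involved (from the grammar, by fixed-point iteration):
  FIRST(C) = { 'g' }

To compute FIRST(C x), process the symbols left to right:
Symbol C is a non-terminal. Add FIRST(C) \ {ε} = { 'g' }
C is not nullable (ε ∉ FIRST(C)), so stop here.
FIRST(C x) = { 'g' }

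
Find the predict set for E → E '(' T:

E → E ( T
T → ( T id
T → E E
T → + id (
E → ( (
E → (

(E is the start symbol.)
PREDICT(E → E '(' T) = (FIRST(RHS) \ {ε}) ∪ (FOLLOW(E) if ε ∈ FIRST(RHS), i.e. RHS ⇒* ε)
FIRST(E) = { '(' }
FIRST(E '(' T) = { '(' }
ε ∉ FIRST(E '(' T), so FOLLOW(E) is not added.
PREDICT(E → E '(' T) = { '(' }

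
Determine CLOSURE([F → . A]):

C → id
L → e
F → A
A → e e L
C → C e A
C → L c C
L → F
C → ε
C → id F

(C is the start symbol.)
Start with: [F → . A]
  [F → . A] has the dot before A: add [A → . e e L]
No further items can be added.

CLOSURE = { [A → . e e L], [F → . A] }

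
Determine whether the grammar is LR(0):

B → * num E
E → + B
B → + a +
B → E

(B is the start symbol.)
Yes, the grammar is LR(0)

A grammar is LR(0) if no state in the canonical LR(0) collection has:
  - both a shift item (dot before a terminal) and a complete item (shift-reduce conflict), or
  - two or more complete items (reduce-reduce conflict; the accept item [B' → B .] counts as a complete item here).

Augment with B' → B and build the canonical LR(0) collection (I0 = CLOSURE({[B' → . B]}), then GOTO on every symbol after a dot until no new states appear). It has 11 states:
  I0: { [B → . * num E], [B → . + a +], [B → . E], [B' → . B], [E → . + B] }  — shift
  I1: { [B → * . num E] }  — shift
  I2: { [B → + . a +], [B → . * num E], [B → . + a +], [B → . E], [E → + . B], [E → . + B] }  — shift
  I3: { [B' → B .] }  — accept
  I4: { [B → E .] }  — reduce
  I5: { [E → + B .] }  — reduce
  I6: { [B → + a . +] }  — shift
  I7: { [B → + a + .] }  — reduce
  I8: { [B → * num . E], [E → . + B] }  — shift
  I9: { [B → . * num E], [B → . + a +], [B → . E], [E → + . B], [E → . + B] }  — shift
  I10: { [B → * num E .] }  — reduce

Every state is either a pure shift/goto state or contains exactly one complete item and nothing to shift — no conflicts. The grammar is LR(0).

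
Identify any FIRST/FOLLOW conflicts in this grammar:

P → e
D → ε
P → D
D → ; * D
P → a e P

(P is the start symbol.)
Nullable non-terminals: D, P.
FIRST sets used below: FIRST(D) = { ';', ε }

D: nullable alternative(s) D → ε; FOLLOW(D) = { $ }
  D → ε: FIRST \ {ε} = { } — this is the only nullable alternative, skip
  D → ; * D: FIRST \ {ε} = { ';' } — disjoint from FOLLOW(D)

P: nullable alternative(s) P → D; FOLLOW(P) = { $ }
  P → e: FIRST \ {ε} = { 'e' } — disjoint from FOLLOW(P)
  P → D: FIRST \ {ε} = { ';' } — this is the only nullable alternative, skip
  P → a e P: FIRST \ {ε} = { 'a' } — disjoint from FOLLOW(P)

No FIRST/FOLLOW conflicts found.

Answer: No FIRST/FOLLOW conflicts.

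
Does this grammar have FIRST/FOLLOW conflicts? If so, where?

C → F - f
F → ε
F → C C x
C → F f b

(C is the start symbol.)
A FIRST/FOLLOW conflict occurs when a non-terminal N has a nullable alternative N → β (β ⇒* ε) and another alternative N → α with FIRST(α) ∩ FOLLOW(N) ≠ ∅: on such a lookahead the parser cannot decide between expanding α and letting N vanish via β.

Nullable non-terminals: F.
FIRST sets used below: FIRST(C) = { '-', 'f' }

F: nullable alternative(s) F → ε; FOLLOW(F) = { '-', 'f' }
  F → ε: FIRST \ {ε} = { } — this is the only nullable alternative, skip
  F → C C x: FIRST \ {ε} = { '-', 'f' } — overlaps FOLLOW(F) on { '-', 'f' }: CONFLICT

C has no nullable alternative, so no FIRST/FOLLOW check is needed there.

So the grammar has 1 FIRST/FOLLOW conflict (marked CONFLICT above).

Answer: Yes. F → C C x with FOLLOW(F) on { '-', 'f' }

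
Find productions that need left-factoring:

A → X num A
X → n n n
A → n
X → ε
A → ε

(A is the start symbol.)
Left-factoring is needed when two productions for the same non-terminal
share a common prefix on the right-hand side.

Productions for A:
  A → X num A
  A → n
  A → ε
Productions for X:
  X → n n n
  X → ε

No common prefixes found.

Answer: No, left-factoring is not needed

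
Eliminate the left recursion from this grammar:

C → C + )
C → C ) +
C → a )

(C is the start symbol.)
C is directly left-recursive. The standard transformation for
  A → A α₁ | ... | A α_m | β₁ | ... | β_n
is
  A  → β₁ A' | ... | β_n A'
  A' → α₁ A' | ... | α_m A' | ε

C → a ) becomes C → a ) C'
C → C + ) becomes C' → + ) C'
C → C ) + becomes C' → ) + C'
Add C' → ε

Resulting grammar:
C → a ) C'
C' → + ) C'
C' → ) + C'
C' → ε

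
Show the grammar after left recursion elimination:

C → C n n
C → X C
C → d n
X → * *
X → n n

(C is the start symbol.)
C is directly left-recursive. The standard transformation for
  A → A α₁ | ... | A α_m | β₁ | ... | β_n
is
  A  → β₁ A' | ... | β_n A'
  A' → α₁ A' | ... | α_m A' | ε

C → X C becomes C → X C C'
C → d n becomes C → d n C'
C → C n n becomes C' → n n C'
Add C' → ε

Productions for other non-terminals are unchanged:
  X → * *
  X → n n

Resulting grammar:
C → X C C'
C → d n C'
C' → n n C'
C' → ε
X → * *
X → n n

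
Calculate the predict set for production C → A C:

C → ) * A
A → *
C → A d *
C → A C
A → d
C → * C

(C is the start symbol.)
PREDICT(C → A C) = (FIRST(RHS) \ {ε}) ∪ (FOLLOW(C) if ε ∈ FIRST(RHS), i.e. RHS ⇒* ε)
FIRST(A) = { '*', 'd' }
FIRST(A C) = { '*', 'd' }
ε ∉ FIRST(A C), so FOLLOW(C) is not added.
PREDICT(C → A C) = { '*', 'd' }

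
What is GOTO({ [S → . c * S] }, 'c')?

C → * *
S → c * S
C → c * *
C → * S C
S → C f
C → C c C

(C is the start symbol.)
GOTO(I, 'c') = CLOSURE({ [A → αX.β] : [A → α.Xβ] ∈ I, X = 'c' })

Items with dot before 'c', with the dot advanced:
  [S → . c * S] → [S → c . * S]
Closure adds nothing (no advanced item has the dot before a non-terminal).

GOTO = { [S → c . * S] }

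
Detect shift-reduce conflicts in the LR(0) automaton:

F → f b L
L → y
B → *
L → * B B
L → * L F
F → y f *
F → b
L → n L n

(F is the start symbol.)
Augment with F' → F and build the canonical LR(0) collection (I0 = CLOSURE({[F' → . F]}), then GOTO on every symbol after a dot until no new states appear). It has 20 states:
  I0: { [F → . b], [F → . f b L], [F → . y f *], [F' → . F] }  — shift
  I1: { [F' → F .] }  — accept
  I2: { [F → b .] }  — reduce
  I3: { [F → f . b L] }  — shift
  I4: { [F → y . f *] }  — shift
  I5: { [F → y f . *] }  — shift
  I6: { [F → y f * .] }  — reduce
  I7: { [F → f b . L], [L → . * B B], [L → . * L F], [L → . n L n], [L → . y] }  — shift
  I8: { [B → . *], [L → * . B B], [L → * . L F], [L → . * B B], [L → . * L F], [L → . n L n], [L → . y] }  — shift
  I9: { [F → f b L .] }  — reduce
  I10: { [L → . * B B], [L → . * L F], [L → . n L n], [L → . y], [L → n . L n] }  — shift
  I11: { [L → y .] }  — reduce
  I12: { [L → n L . n] }  — shift
  I13: { [L → n L n .] }  — reduce
  I14: { [B → * .], [B → . *], [L → * . B B], [L → * . L F], [L → . * B B], [L → . * L F], [L → . n L n], [L → . y] }  — shift, reduce
  I15: { [B → . *], [L → * B . B] }  — shift
  I16: { [F → . b], [F → . f b L], [F → . y f *], [L → * L . F] }  — shift
  I17: { [L → * L F .] }  — reduce
  I18: { [B → * .] }  — reduce
  I19: { [L → * B B .] }  — reduce

I14 contains reduce item [B → * .] and shift items [B → . *], [L → . * B B], [L → . * L F], [L → . n L n], [L → . y] — shift-reduce conflict.

Answer: Yes — I14: [B → * .] vs [B → . *]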